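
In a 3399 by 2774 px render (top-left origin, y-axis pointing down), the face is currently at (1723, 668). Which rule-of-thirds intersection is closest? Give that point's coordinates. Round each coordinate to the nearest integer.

x = 2266 px, y = 925 px

Third lines: x ∈ {1133, 2266}, y ∈ {925, 1849}.
1723 is closer to x = 2266; 668 is closer to y = 925.
So the nearest intersection is the upper-right power point.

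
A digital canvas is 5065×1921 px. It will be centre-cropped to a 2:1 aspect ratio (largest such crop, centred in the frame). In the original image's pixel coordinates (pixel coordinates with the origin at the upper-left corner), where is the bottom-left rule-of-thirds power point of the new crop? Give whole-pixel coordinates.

5065/1921 > 2/1, so the 2:1 crop keeps the full height 1921 and trims width to 1921 × 2/1 = 3842.00 px.
Left offset = (5065 − 3842.00)/2 = 611.50 px; top offset = 0.
Bottom-left is one-third across and two-thirds down within the crop:
x = 611.50 + 1 × 3842.00/3 ≈ 1892; y = 0.00 + 2 × 1921.00/3 ≈ 1281.

(1892, 1281)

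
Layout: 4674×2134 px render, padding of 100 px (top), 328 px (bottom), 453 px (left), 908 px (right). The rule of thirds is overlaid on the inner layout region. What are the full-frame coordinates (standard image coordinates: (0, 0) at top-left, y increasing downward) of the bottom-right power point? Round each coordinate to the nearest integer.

Content width = 4674 − 453 − 908 = 3313 px; content height = 2134 − 100 − 328 = 1706 px.
Bottom-right is two-thirds across and two-thirds down within the inner layout region.
x = 453 + 2 × 3313/3 = 453 + 2208.67 ≈ 2662
y = 100 + 2 × 1706/3 = 100 + 1137.33 ≈ 1237

(2662, 1237)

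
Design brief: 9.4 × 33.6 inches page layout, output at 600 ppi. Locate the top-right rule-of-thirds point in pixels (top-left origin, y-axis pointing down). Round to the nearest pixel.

x = 3760 px, y = 6720 px

In pixels the canvas is 9.4 × 600 = 5640 wide and 33.6 × 600 = 20160 tall.
The top-right point is two-thirds across and one-third down:
x = 2 × 5640/3 ≈ 3760; y = 1 × 20160/3 ≈ 6720.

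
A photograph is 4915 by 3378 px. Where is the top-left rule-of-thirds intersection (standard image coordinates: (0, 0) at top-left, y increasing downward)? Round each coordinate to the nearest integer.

(1638, 1126)

The top-left point sits one-third of the way across and one-third of the way down.
x = 1 × 4915/3 ≈ 1638; y = 1 × 3378/3 ≈ 1126.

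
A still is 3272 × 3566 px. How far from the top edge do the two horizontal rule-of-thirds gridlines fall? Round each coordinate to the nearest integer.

y = 1189 px and y = 2377 px

3566 / 3 = 1188.67, so the horizontal lines sit at one and two thirds of 3566.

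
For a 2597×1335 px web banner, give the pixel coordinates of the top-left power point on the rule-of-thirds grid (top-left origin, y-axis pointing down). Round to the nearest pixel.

The top-left point sits one-third of the way across and one-third of the way down.
x = 1 × 2597/3 ≈ 866; y = 1 × 1335/3 ≈ 445.

(866, 445)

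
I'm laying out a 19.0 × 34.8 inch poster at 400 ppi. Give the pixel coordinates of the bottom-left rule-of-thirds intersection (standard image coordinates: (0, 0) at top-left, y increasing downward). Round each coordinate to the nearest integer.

(2533, 9280)

In pixels the canvas is 19.0 × 400 = 7600 wide and 34.8 × 400 = 13920 tall.
The bottom-left point is one-third across and two-thirds down:
x = 1 × 7600/3 ≈ 2533; y = 2 × 13920/3 ≈ 9280.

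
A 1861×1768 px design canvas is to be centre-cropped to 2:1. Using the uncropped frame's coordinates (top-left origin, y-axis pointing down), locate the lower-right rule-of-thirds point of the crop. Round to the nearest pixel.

1861/1768 < 2/1, so the 2:1 crop keeps the full width 1861 and trims height to 1861 × 1/2 = 930.50 px.
Top offset = (1768 − 930.50)/2 = 418.75 px; left offset = 0.
Lower-right is two-thirds across and two-thirds down within the crop:
x = 0.00 + 2 × 1861.00/3 ≈ 1241; y = 418.75 + 2 × 930.50/3 ≈ 1039.

x = 1241 px, y = 1039 px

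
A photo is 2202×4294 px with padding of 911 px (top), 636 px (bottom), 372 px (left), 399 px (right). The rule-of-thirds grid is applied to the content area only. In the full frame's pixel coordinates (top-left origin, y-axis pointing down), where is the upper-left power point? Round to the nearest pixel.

(849, 1827)

Content width = 2202 − 372 − 399 = 1431 px; content height = 4294 − 911 − 636 = 2747 px.
Upper-left is one-third across and one-third down within the content area.
x = 372 + 1 × 1431/3 = 372 + 477.00 ≈ 849
y = 911 + 1 × 2747/3 = 911 + 915.67 ≈ 1827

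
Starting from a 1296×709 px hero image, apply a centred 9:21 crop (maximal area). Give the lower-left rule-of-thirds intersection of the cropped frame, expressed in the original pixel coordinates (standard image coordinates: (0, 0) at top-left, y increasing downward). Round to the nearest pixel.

(597, 473)

1296/709 > 9/21, so the 9:21 crop keeps the full height 709 and trims width to 709 × 9/21 = 303.86 px.
Left offset = (1296 − 303.86)/2 = 496.07 px; top offset = 0.
Lower-left is one-third across and two-thirds down within the crop:
x = 496.07 + 1 × 303.86/3 ≈ 597; y = 0.00 + 2 × 709.00/3 ≈ 473.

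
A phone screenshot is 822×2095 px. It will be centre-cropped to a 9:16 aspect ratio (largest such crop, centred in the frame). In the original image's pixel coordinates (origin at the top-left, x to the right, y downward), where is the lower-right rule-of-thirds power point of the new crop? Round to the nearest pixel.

x = 548 px, y = 1291 px

822/2095 < 9/16, so the 9:16 crop keeps the full width 822 and trims height to 822 × 16/9 = 1461.33 px.
Top offset = (2095 − 1461.33)/2 = 316.83 px; left offset = 0.
Lower-right is two-thirds across and two-thirds down within the crop:
x = 0.00 + 2 × 822.00/3 ≈ 548; y = 316.83 + 2 × 1461.33/3 ≈ 1291.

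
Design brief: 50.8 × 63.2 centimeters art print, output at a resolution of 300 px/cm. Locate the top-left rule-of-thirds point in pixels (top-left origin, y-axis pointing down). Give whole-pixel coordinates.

In pixels the canvas is 50.8 × 300 = 15240 wide and 63.2 × 300 = 18960 tall.
The top-left point is one-third across and one-third down:
x = 1 × 15240/3 ≈ 5080; y = 1 × 18960/3 ≈ 6320.

(5080, 6320)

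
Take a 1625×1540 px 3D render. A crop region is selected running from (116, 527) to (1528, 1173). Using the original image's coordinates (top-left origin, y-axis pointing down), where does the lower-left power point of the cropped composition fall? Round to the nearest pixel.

(587, 958)

Crop width = 1528 − 116 = 1412 px; one third is 470.67 px.
Crop height = 1173 − 527 = 646 px; one third is 215.33 px.
The lower-left point is one-third across and two-thirds down within the crop:
x = 116 + 1 × 470.67 ≈ 587; y = 527 + 2 × 215.33 ≈ 958.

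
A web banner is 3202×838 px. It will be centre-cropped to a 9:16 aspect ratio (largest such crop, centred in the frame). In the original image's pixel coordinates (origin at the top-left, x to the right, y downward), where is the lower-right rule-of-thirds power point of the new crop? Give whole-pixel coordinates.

3202/838 > 9/16, so the 9:16 crop keeps the full height 838 and trims width to 838 × 9/16 = 471.38 px.
Left offset = (3202 − 471.38)/2 = 1365.31 px; top offset = 0.
Lower-right is two-thirds across and two-thirds down within the crop:
x = 1365.31 + 2 × 471.38/3 ≈ 1680; y = 0.00 + 2 × 838.00/3 ≈ 559.

x = 1680 px, y = 559 px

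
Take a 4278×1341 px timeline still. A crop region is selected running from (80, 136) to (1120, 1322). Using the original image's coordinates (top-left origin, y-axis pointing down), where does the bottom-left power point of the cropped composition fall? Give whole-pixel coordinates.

Crop width = 1120 − 80 = 1040 px; one third is 346.67 px.
Crop height = 1322 − 136 = 1186 px; one third is 395.33 px.
The bottom-left point is one-third across and two-thirds down within the crop:
x = 80 + 1 × 346.67 ≈ 427; y = 136 + 2 × 395.33 ≈ 927.

x = 427 px, y = 927 px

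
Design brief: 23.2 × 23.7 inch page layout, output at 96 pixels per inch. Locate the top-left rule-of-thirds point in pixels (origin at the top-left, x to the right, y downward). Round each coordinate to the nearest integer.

x = 742 px, y = 758 px

In pixels the canvas is 23.2 × 96 = 2227.2 wide and 23.7 × 96 = 2275.2 tall.
The top-left point is one-third across and one-third down:
x = 1 × 2227.2/3 ≈ 742; y = 1 × 2275.2/3 ≈ 758.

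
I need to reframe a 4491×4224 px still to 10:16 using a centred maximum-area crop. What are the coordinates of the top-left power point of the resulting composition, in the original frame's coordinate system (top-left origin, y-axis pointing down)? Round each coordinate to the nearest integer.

4491/4224 > 10/16, so the 10:16 crop keeps the full height 4224 and trims width to 4224 × 10/16 = 2640.00 px.
Left offset = (4491 − 2640.00)/2 = 925.50 px; top offset = 0.
Top-left is one-third across and one-third down within the crop:
x = 925.50 + 1 × 2640.00/3 ≈ 1806; y = 0.00 + 1 × 4224.00/3 ≈ 1408.

x = 1806 px, y = 1408 px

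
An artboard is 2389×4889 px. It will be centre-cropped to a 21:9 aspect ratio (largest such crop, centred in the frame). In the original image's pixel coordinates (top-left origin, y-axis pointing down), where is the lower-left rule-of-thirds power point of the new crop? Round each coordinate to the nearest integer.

2389/4889 < 21/9, so the 21:9 crop keeps the full width 2389 and trims height to 2389 × 9/21 = 1023.86 px.
Top offset = (4889 − 1023.86)/2 = 1932.57 px; left offset = 0.
Lower-left is one-third across and two-thirds down within the crop:
x = 0.00 + 1 × 2389.00/3 ≈ 796; y = 1932.57 + 2 × 1023.86/3 ≈ 2615.

x = 796 px, y = 2615 px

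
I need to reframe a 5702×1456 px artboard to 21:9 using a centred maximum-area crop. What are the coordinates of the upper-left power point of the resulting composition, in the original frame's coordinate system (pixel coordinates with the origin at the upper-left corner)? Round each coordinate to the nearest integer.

x = 2285 px, y = 485 px

5702/1456 > 21/9, so the 21:9 crop keeps the full height 1456 and trims width to 1456 × 21/9 = 3397.33 px.
Left offset = (5702 − 3397.33)/2 = 1152.33 px; top offset = 0.
Upper-left is one-third across and one-third down within the crop:
x = 1152.33 + 1 × 3397.33/3 ≈ 2285; y = 0.00 + 1 × 1456.00/3 ≈ 485.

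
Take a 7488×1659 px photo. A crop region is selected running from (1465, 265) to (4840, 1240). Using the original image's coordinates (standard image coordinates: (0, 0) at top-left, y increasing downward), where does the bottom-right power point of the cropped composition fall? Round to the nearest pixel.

Crop width = 4840 − 1465 = 3375 px; one third is 1125.00 px.
Crop height = 1240 − 265 = 975 px; one third is 325.00 px.
The bottom-right point is two-thirds across and two-thirds down within the crop:
x = 1465 + 2 × 1125.00 ≈ 3715; y = 265 + 2 × 325.00 ≈ 915.

(3715, 915)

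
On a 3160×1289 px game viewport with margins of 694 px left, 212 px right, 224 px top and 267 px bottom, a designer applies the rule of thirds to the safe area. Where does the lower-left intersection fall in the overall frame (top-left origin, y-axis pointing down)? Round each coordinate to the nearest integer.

Content width = 3160 − 694 − 212 = 2254 px; content height = 1289 − 224 − 267 = 798 px.
Lower-left is one-third across and two-thirds down within the safe area.
x = 694 + 1 × 2254/3 = 694 + 751.33 ≈ 1445
y = 224 + 2 × 798/3 = 224 + 532.00 ≈ 756

(1445, 756)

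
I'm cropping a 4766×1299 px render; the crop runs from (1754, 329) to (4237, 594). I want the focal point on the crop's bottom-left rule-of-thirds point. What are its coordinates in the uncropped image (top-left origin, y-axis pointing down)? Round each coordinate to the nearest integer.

Crop width = 4237 − 1754 = 2483 px; one third is 827.67 px.
Crop height = 594 − 329 = 265 px; one third is 88.33 px.
The bottom-left point is one-third across and two-thirds down within the crop:
x = 1754 + 1 × 827.67 ≈ 2582; y = 329 + 2 × 88.33 ≈ 506.

x = 2582 px, y = 506 px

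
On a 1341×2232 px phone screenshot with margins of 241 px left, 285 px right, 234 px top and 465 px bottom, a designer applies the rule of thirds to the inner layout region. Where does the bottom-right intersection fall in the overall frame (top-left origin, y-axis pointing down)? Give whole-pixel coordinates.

x = 784 px, y = 1256 px

Content width = 1341 − 241 − 285 = 815 px; content height = 2232 − 234 − 465 = 1533 px.
Bottom-right is two-thirds across and two-thirds down within the inner layout region.
x = 241 + 2 × 815/3 = 241 + 543.33 ≈ 784
y = 234 + 2 × 1533/3 = 234 + 1022.00 ≈ 1256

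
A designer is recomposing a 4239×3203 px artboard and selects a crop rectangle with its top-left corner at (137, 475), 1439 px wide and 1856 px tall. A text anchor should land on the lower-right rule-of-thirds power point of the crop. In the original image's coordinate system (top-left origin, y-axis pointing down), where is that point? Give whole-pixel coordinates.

One third of the crop width 1439 is 479.67 px.
One third of the crop height 1856 is 618.67 px.
The lower-right point is two-thirds across and two-thirds down within the crop:
x = 137 + 2 × 479.67 ≈ 1096; y = 475 + 2 × 618.67 ≈ 1712.

x = 1096 px, y = 1712 px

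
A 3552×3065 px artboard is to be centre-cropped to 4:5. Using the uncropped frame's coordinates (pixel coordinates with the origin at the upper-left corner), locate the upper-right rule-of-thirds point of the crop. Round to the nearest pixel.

3552/3065 > 4/5, so the 4:5 crop keeps the full height 3065 and trims width to 3065 × 4/5 = 2452.00 px.
Left offset = (3552 − 2452.00)/2 = 550.00 px; top offset = 0.
Upper-right is two-thirds across and one-third down within the crop:
x = 550.00 + 2 × 2452.00/3 ≈ 2185; y = 0.00 + 1 × 3065.00/3 ≈ 1022.

x = 2185 px, y = 1022 px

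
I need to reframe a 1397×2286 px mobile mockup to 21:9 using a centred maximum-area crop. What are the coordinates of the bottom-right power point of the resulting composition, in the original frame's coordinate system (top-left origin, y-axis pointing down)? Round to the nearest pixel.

x = 931 px, y = 1243 px

1397/2286 < 21/9, so the 21:9 crop keeps the full width 1397 and trims height to 1397 × 9/21 = 598.71 px.
Top offset = (2286 − 598.71)/2 = 843.64 px; left offset = 0.
Bottom-right is two-thirds across and two-thirds down within the crop:
x = 0.00 + 2 × 1397.00/3 ≈ 931; y = 843.64 + 2 × 598.71/3 ≈ 1243.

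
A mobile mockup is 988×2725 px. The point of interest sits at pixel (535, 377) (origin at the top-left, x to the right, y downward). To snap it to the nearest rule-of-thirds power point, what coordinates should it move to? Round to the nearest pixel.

Third lines: x ∈ {329, 659}, y ∈ {908, 1817}.
535 is closer to x = 659; 377 is closer to y = 908.
So the nearest intersection is the upper-right power point.

x = 659 px, y = 908 px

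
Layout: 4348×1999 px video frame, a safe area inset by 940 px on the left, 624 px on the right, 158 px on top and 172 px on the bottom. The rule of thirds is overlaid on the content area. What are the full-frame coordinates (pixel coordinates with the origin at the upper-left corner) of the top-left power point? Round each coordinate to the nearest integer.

Content width = 4348 − 940 − 624 = 2784 px; content height = 1999 − 158 − 172 = 1669 px.
Top-left is one-third across and one-third down within the content area.
x = 940 + 1 × 2784/3 = 940 + 928.00 ≈ 1868
y = 158 + 1 × 1669/3 = 158 + 556.33 ≈ 714

(1868, 714)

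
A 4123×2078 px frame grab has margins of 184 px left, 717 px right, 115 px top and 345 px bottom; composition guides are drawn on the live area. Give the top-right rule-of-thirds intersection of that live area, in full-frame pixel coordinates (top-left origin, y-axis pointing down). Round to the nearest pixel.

Content width = 4123 − 184 − 717 = 3222 px; content height = 2078 − 115 − 345 = 1618 px.
Top-right is two-thirds across and one-third down within the live area.
x = 184 + 2 × 3222/3 = 184 + 2148.00 ≈ 2332
y = 115 + 1 × 1618/3 = 115 + 539.33 ≈ 654

x = 2332 px, y = 654 px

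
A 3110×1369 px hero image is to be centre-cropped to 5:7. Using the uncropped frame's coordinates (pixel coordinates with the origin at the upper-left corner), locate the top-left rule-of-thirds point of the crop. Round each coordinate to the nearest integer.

(1392, 456)

3110/1369 > 5/7, so the 5:7 crop keeps the full height 1369 and trims width to 1369 × 5/7 = 977.86 px.
Left offset = (3110 − 977.86)/2 = 1066.07 px; top offset = 0.
Top-left is one-third across and one-third down within the crop:
x = 1066.07 + 1 × 977.86/3 ≈ 1392; y = 0.00 + 1 × 1369.00/3 ≈ 456.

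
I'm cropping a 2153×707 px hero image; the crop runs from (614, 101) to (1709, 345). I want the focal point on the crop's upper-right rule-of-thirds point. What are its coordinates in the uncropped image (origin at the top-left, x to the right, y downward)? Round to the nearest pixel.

x = 1344 px, y = 182 px

Crop width = 1709 − 614 = 1095 px; one third is 365.00 px.
Crop height = 345 − 101 = 244 px; one third is 81.33 px.
The upper-right point is two-thirds across and one-third down within the crop:
x = 614 + 2 × 365.00 ≈ 1344; y = 101 + 1 × 81.33 ≈ 182.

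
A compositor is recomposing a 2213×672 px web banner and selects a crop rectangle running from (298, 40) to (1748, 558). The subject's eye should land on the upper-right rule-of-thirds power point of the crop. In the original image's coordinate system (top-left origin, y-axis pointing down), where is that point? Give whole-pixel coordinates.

Crop width = 1748 − 298 = 1450 px; one third is 483.33 px.
Crop height = 558 − 40 = 518 px; one third is 172.67 px.
The upper-right point is two-thirds across and one-third down within the crop:
x = 298 + 2 × 483.33 ≈ 1265; y = 40 + 1 × 172.67 ≈ 213.

(1265, 213)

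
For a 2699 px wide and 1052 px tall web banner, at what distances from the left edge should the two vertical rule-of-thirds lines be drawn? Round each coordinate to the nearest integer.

2699 / 3 = 899.67, so the vertical lines sit at one and two thirds of 2699.

900 px and 1799 px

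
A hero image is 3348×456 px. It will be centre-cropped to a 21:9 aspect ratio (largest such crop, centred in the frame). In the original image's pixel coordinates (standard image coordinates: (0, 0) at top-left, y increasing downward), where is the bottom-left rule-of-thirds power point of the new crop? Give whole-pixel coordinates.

x = 1497 px, y = 304 px

3348/456 > 21/9, so the 21:9 crop keeps the full height 456 and trims width to 456 × 21/9 = 1064.00 px.
Left offset = (3348 − 1064.00)/2 = 1142.00 px; top offset = 0.
Bottom-left is one-third across and two-thirds down within the crop:
x = 1142.00 + 1 × 1064.00/3 ≈ 1497; y = 0.00 + 2 × 456.00/3 ≈ 304.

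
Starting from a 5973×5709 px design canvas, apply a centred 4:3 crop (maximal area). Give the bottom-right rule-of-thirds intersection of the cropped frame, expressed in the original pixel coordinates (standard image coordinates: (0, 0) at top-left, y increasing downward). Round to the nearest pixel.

x = 3982 px, y = 3601 px

5973/5709 < 4/3, so the 4:3 crop keeps the full width 5973 and trims height to 5973 × 3/4 = 4479.75 px.
Top offset = (5709 − 4479.75)/2 = 614.62 px; left offset = 0.
Bottom-right is two-thirds across and two-thirds down within the crop:
x = 0.00 + 2 × 5973.00/3 ≈ 3982; y = 614.62 + 2 × 4479.75/3 ≈ 3601.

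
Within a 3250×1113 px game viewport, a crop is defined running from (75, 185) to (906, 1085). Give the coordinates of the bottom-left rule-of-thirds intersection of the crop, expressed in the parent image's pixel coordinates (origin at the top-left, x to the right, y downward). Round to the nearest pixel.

Crop width = 906 − 75 = 831 px; one third is 277.00 px.
Crop height = 1085 − 185 = 900 px; one third is 300.00 px.
The bottom-left point is one-third across and two-thirds down within the crop:
x = 75 + 1 × 277.00 ≈ 352; y = 185 + 2 × 300.00 ≈ 785.

x = 352 px, y = 785 px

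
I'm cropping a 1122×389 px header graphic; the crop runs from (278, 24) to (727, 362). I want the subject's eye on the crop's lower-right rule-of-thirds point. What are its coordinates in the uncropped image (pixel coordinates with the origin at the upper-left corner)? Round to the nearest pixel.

x = 577 px, y = 249 px

Crop width = 727 − 278 = 449 px; one third is 149.67 px.
Crop height = 362 − 24 = 338 px; one third is 112.67 px.
The lower-right point is two-thirds across and two-thirds down within the crop:
x = 278 + 2 × 149.67 ≈ 577; y = 24 + 2 × 112.67 ≈ 249.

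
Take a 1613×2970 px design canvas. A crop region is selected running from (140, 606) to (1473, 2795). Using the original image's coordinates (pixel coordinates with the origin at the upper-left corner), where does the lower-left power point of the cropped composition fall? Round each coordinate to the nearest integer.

(584, 2065)

Crop width = 1473 − 140 = 1333 px; one third is 444.33 px.
Crop height = 2795 − 606 = 2189 px; one third is 729.67 px.
The lower-left point is one-third across and two-thirds down within the crop:
x = 140 + 1 × 444.33 ≈ 584; y = 606 + 2 × 729.67 ≈ 2065.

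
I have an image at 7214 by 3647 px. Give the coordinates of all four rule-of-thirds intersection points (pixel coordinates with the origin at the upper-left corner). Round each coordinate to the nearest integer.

One third of 7214 is 2404.67; one third of 3647 is 1215.67.
Vertical third lines at x = 2405 and x = 4809; horizontal third lines at y = 1216 and y = 2431.

(2405, 1216), (4809, 1216), (2405, 2431), (4809, 2431)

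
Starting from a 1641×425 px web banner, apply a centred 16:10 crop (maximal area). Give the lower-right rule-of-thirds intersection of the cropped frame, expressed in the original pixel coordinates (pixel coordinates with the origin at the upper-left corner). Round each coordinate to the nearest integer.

x = 934 px, y = 283 px

1641/425 > 16/10, so the 16:10 crop keeps the full height 425 and trims width to 425 × 16/10 = 680.00 px.
Left offset = (1641 − 680.00)/2 = 480.50 px; top offset = 0.
Lower-right is two-thirds across and two-thirds down within the crop:
x = 480.50 + 2 × 680.00/3 ≈ 934; y = 0.00 + 2 × 425.00/3 ≈ 283.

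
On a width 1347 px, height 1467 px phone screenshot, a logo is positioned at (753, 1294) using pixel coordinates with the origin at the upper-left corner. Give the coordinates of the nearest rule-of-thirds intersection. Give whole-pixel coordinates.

Third lines: x ∈ {449, 898}, y ∈ {489, 978}.
753 is closer to x = 898; 1294 is closer to y = 978.
So the nearest intersection is the lower-right power point.

x = 898 px, y = 978 px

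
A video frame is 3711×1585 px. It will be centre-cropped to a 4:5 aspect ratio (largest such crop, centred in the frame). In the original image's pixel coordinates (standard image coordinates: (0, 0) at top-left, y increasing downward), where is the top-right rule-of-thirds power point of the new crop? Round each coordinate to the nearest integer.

x = 2067 px, y = 528 px

3711/1585 > 4/5, so the 4:5 crop keeps the full height 1585 and trims width to 1585 × 4/5 = 1268.00 px.
Left offset = (3711 − 1268.00)/2 = 1221.50 px; top offset = 0.
Top-right is two-thirds across and one-third down within the crop:
x = 1221.50 + 2 × 1268.00/3 ≈ 2067; y = 0.00 + 1 × 1585.00/3 ≈ 528.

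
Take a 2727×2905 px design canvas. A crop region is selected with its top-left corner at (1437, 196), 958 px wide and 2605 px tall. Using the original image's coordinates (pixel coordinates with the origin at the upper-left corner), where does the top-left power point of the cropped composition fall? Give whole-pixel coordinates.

x = 1756 px, y = 1064 px

One third of the crop width 958 is 319.33 px.
One third of the crop height 2605 is 868.33 px.
The top-left point is one-third across and one-third down within the crop:
x = 1437 + 1 × 319.33 ≈ 1756; y = 196 + 1 × 868.33 ≈ 1064.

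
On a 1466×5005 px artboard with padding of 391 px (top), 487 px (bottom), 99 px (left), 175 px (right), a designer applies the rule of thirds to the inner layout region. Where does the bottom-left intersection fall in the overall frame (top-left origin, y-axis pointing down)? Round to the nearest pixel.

Content width = 1466 − 99 − 175 = 1192 px; content height = 5005 − 391 − 487 = 4127 px.
Bottom-left is one-third across and two-thirds down within the inner layout region.
x = 99 + 1 × 1192/3 = 99 + 397.33 ≈ 496
y = 391 + 2 × 4127/3 = 391 + 2751.33 ≈ 3142

(496, 3142)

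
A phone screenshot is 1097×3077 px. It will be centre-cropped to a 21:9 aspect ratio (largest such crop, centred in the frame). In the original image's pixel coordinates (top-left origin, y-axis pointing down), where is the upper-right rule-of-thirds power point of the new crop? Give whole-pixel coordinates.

1097/3077 < 21/9, so the 21:9 crop keeps the full width 1097 and trims height to 1097 × 9/21 = 470.14 px.
Top offset = (3077 − 470.14)/2 = 1303.43 px; left offset = 0.
Upper-right is two-thirds across and one-third down within the crop:
x = 0.00 + 2 × 1097.00/3 ≈ 731; y = 1303.43 + 1 × 470.14/3 ≈ 1460.

(731, 1460)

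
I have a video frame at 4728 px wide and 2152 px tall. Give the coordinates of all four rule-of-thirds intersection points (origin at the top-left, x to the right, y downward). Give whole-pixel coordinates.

(1576, 717), (3152, 717), (1576, 1435), (3152, 1435)

One third of 4728 is 1576; one third of 2152 is 717.33.
Vertical third lines at x = 1576 and x = 3152; horizontal third lines at y = 717 and y = 1435.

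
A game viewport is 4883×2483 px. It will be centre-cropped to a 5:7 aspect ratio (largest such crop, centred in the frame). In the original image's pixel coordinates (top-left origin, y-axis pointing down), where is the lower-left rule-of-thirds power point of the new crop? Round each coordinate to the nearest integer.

(2146, 1655)

4883/2483 > 5/7, so the 5:7 crop keeps the full height 2483 and trims width to 2483 × 5/7 = 1773.57 px.
Left offset = (4883 − 1773.57)/2 = 1554.71 px; top offset = 0.
Lower-left is one-third across and two-thirds down within the crop:
x = 1554.71 + 1 × 1773.57/3 ≈ 2146; y = 0.00 + 2 × 2483.00/3 ≈ 1655.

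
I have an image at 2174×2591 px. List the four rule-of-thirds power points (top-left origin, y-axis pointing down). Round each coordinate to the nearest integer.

(725, 864), (1449, 864), (725, 1727), (1449, 1727)

One third of 2174 is 724.67; one third of 2591 is 863.67.
Vertical third lines at x = 725 and x = 1449; horizontal third lines at y = 864 and y = 1727.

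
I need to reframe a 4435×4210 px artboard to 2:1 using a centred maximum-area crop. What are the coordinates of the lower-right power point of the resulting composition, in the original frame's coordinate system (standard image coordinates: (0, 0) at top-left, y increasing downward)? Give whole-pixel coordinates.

4435/4210 < 2/1, so the 2:1 crop keeps the full width 4435 and trims height to 4435 × 1/2 = 2217.50 px.
Top offset = (4210 − 2217.50)/2 = 996.25 px; left offset = 0.
Lower-right is two-thirds across and two-thirds down within the crop:
x = 0.00 + 2 × 4435.00/3 ≈ 2957; y = 996.25 + 2 × 2217.50/3 ≈ 2475.

(2957, 2475)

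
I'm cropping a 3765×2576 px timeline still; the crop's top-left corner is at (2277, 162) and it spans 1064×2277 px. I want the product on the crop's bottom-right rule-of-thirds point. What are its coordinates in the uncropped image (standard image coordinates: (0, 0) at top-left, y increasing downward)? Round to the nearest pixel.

One third of the crop width 1064 is 354.67 px.
One third of the crop height 2277 is 759.00 px.
The bottom-right point is two-thirds across and two-thirds down within the crop:
x = 2277 + 2 × 354.67 ≈ 2986; y = 162 + 2 × 759.00 ≈ 1680.

(2986, 1680)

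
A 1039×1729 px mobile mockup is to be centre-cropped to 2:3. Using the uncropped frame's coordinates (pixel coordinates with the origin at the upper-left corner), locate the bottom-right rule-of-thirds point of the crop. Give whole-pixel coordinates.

1039/1729 < 2/3, so the 2:3 crop keeps the full width 1039 and trims height to 1039 × 3/2 = 1558.50 px.
Top offset = (1729 − 1558.50)/2 = 85.25 px; left offset = 0.
Bottom-right is two-thirds across and two-thirds down within the crop:
x = 0.00 + 2 × 1039.00/3 ≈ 693; y = 85.25 + 2 × 1558.50/3 ≈ 1124.

x = 693 px, y = 1124 px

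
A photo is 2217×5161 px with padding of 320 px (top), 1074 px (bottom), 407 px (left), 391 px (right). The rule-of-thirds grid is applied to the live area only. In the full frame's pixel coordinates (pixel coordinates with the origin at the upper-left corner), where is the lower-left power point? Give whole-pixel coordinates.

Content width = 2217 − 407 − 391 = 1419 px; content height = 5161 − 320 − 1074 = 3767 px.
Lower-left is one-third across and two-thirds down within the live area.
x = 407 + 1 × 1419/3 = 407 + 473.00 ≈ 880
y = 320 + 2 × 3767/3 = 320 + 2511.33 ≈ 2831

x = 880 px, y = 2831 px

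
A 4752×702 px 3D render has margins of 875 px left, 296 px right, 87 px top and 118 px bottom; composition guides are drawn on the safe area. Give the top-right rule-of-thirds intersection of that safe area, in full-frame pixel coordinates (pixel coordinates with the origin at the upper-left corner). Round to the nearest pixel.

x = 3262 px, y = 253 px

Content width = 4752 − 875 − 296 = 3581 px; content height = 702 − 87 − 118 = 497 px.
Top-right is two-thirds across and one-third down within the safe area.
x = 875 + 2 × 3581/3 = 875 + 2387.33 ≈ 3262
y = 87 + 1 × 497/3 = 87 + 165.67 ≈ 253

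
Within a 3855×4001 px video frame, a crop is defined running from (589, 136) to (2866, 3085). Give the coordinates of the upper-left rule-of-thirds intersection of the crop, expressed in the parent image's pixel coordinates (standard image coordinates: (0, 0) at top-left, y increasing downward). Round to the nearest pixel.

(1348, 1119)

Crop width = 2866 − 589 = 2277 px; one third is 759.00 px.
Crop height = 3085 − 136 = 2949 px; one third is 983.00 px.
The upper-left point is one-third across and one-third down within the crop:
x = 589 + 1 × 759.00 ≈ 1348; y = 136 + 1 × 983.00 ≈ 1119.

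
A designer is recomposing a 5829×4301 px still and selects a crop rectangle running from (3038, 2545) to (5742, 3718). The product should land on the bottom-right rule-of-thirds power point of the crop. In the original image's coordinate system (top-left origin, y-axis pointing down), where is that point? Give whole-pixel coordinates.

(4841, 3327)

Crop width = 5742 − 3038 = 2704 px; one third is 901.33 px.
Crop height = 3718 − 2545 = 1173 px; one third is 391.00 px.
The bottom-right point is two-thirds across and two-thirds down within the crop:
x = 3038 + 2 × 901.33 ≈ 4841; y = 2545 + 2 × 391.00 ≈ 3327.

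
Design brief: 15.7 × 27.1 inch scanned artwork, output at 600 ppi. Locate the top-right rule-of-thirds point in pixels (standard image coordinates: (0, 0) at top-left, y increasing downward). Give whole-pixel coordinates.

In pixels the canvas is 15.7 × 600 = 9420 wide and 27.1 × 600 = 16260 tall.
The top-right point is two-thirds across and one-third down:
x = 2 × 9420/3 ≈ 6280; y = 1 × 16260/3 ≈ 5420.

x = 6280 px, y = 5420 px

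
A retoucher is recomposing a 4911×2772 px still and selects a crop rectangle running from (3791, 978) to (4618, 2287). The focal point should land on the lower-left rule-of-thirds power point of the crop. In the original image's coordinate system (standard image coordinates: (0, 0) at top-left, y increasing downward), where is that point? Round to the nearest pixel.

Crop width = 4618 − 3791 = 827 px; one third is 275.67 px.
Crop height = 2287 − 978 = 1309 px; one third is 436.33 px.
The lower-left point is one-third across and two-thirds down within the crop:
x = 3791 + 1 × 275.67 ≈ 4067; y = 978 + 2 × 436.33 ≈ 1851.

x = 4067 px, y = 1851 px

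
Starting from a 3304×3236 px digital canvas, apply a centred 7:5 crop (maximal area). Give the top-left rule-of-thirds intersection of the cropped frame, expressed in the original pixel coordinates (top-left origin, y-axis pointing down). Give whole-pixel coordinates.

x = 1101 px, y = 1225 px

3304/3236 < 7/5, so the 7:5 crop keeps the full width 3304 and trims height to 3304 × 5/7 = 2360.00 px.
Top offset = (3236 − 2360.00)/2 = 438.00 px; left offset = 0.
Top-left is one-third across and one-third down within the crop:
x = 0.00 + 1 × 3304.00/3 ≈ 1101; y = 438.00 + 1 × 2360.00/3 ≈ 1225.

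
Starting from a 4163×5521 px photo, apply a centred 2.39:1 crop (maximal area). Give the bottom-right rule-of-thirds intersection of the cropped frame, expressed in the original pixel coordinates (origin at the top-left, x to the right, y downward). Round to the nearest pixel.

4163/5521 < 2.39/1, so the 2.39:1 crop keeps the full width 4163 and trims height to 4163 × 1/2.39 = 1741.84 px.
Top offset = (5521 − 1741.84)/2 = 1889.58 px; left offset = 0.
Bottom-right is two-thirds across and two-thirds down within the crop:
x = 0.00 + 2 × 4163.00/3 ≈ 2775; y = 1889.58 + 2 × 1741.84/3 ≈ 3051.

(2775, 3051)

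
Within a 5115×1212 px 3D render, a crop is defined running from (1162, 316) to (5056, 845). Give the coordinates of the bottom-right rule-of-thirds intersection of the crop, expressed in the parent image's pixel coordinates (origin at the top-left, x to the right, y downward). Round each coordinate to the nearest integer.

Crop width = 5056 − 1162 = 3894 px; one third is 1298.00 px.
Crop height = 845 − 316 = 529 px; one third is 176.33 px.
The bottom-right point is two-thirds across and two-thirds down within the crop:
x = 1162 + 2 × 1298.00 ≈ 3758; y = 316 + 2 × 176.33 ≈ 669.

x = 3758 px, y = 669 px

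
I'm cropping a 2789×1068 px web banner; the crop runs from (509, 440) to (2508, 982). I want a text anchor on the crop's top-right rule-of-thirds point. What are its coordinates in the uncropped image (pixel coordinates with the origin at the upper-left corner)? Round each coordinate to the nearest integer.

(1842, 621)

Crop width = 2508 − 509 = 1999 px; one third is 666.33 px.
Crop height = 982 − 440 = 542 px; one third is 180.67 px.
The top-right point is two-thirds across and one-third down within the crop:
x = 509 + 2 × 666.33 ≈ 1842; y = 440 + 1 × 180.67 ≈ 621.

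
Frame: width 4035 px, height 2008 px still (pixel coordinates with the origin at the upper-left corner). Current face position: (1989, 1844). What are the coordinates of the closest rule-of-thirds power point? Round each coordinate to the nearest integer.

x = 1345 px, y = 1339 px

Third lines: x ∈ {1345, 2690}, y ∈ {669, 1339}.
1989 is closer to x = 1345; 1844 is closer to y = 1339.
So the nearest intersection is the lower-left power point.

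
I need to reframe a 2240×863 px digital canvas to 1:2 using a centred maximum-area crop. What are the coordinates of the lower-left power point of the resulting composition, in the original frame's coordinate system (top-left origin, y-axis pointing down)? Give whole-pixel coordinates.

2240/863 > 1/2, so the 1:2 crop keeps the full height 863 and trims width to 863 × 1/2 = 431.50 px.
Left offset = (2240 − 431.50)/2 = 904.25 px; top offset = 0.
Lower-left is one-third across and two-thirds down within the crop:
x = 904.25 + 1 × 431.50/3 ≈ 1048; y = 0.00 + 2 × 863.00/3 ≈ 575.

(1048, 575)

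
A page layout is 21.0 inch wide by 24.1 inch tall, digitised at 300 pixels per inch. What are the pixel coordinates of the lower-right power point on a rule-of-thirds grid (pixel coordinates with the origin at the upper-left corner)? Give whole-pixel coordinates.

(4200, 4820)

In pixels the canvas is 21.0 × 300 = 6300 wide and 24.1 × 300 = 7230 tall.
The lower-right point is two-thirds across and two-thirds down:
x = 2 × 6300/3 ≈ 4200; y = 2 × 7230/3 ≈ 4820.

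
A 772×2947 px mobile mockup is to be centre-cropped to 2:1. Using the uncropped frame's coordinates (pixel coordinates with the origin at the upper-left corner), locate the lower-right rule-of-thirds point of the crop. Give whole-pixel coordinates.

772/2947 < 2/1, so the 2:1 crop keeps the full width 772 and trims height to 772 × 1/2 = 386.00 px.
Top offset = (2947 − 386.00)/2 = 1280.50 px; left offset = 0.
Lower-right is two-thirds across and two-thirds down within the crop:
x = 0.00 + 2 × 772.00/3 ≈ 515; y = 1280.50 + 2 × 386.00/3 ≈ 1538.

(515, 1538)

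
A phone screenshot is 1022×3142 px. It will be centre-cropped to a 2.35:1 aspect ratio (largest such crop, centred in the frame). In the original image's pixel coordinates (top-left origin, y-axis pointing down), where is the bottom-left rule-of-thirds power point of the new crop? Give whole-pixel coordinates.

(341, 1643)

1022/3142 < 2.35/1, so the 2.35:1 crop keeps the full width 1022 and trims height to 1022 × 1/2.35 = 434.89 px.
Top offset = (3142 − 434.89)/2 = 1353.55 px; left offset = 0.
Bottom-left is one-third across and two-thirds down within the crop:
x = 0.00 + 1 × 1022.00/3 ≈ 341; y = 1353.55 + 2 × 434.89/3 ≈ 1643.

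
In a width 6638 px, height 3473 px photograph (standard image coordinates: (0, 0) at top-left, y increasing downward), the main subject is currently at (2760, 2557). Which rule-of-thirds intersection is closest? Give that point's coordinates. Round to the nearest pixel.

x = 2213 px, y = 2315 px

Third lines: x ∈ {2213, 4425}, y ∈ {1158, 2315}.
2760 is closer to x = 2213; 2557 is closer to y = 2315.
So the nearest intersection is the lower-left power point.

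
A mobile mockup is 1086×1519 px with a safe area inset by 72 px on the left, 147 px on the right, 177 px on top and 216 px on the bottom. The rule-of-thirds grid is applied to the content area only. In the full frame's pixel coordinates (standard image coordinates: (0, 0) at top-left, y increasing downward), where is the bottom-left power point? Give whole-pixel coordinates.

x = 361 px, y = 928 px

Content width = 1086 − 72 − 147 = 867 px; content height = 1519 − 177 − 216 = 1126 px.
Bottom-left is one-third across and two-thirds down within the content area.
x = 72 + 1 × 867/3 = 72 + 289.00 ≈ 361
y = 177 + 2 × 1126/3 = 177 + 750.67 ≈ 928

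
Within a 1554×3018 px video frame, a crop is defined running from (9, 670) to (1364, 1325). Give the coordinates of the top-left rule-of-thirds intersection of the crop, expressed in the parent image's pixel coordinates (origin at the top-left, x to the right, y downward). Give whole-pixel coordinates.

Crop width = 1364 − 9 = 1355 px; one third is 451.67 px.
Crop height = 1325 − 670 = 655 px; one third is 218.33 px.
The top-left point is one-third across and one-third down within the crop:
x = 9 + 1 × 451.67 ≈ 461; y = 670 + 1 × 218.33 ≈ 888.

(461, 888)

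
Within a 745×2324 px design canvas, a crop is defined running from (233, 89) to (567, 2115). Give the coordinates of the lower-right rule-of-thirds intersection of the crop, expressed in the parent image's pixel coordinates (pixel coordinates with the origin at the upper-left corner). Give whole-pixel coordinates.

x = 456 px, y = 1440 px

Crop width = 567 − 233 = 334 px; one third is 111.33 px.
Crop height = 2115 − 89 = 2026 px; one third is 675.33 px.
The lower-right point is two-thirds across and two-thirds down within the crop:
x = 233 + 2 × 111.33 ≈ 456; y = 89 + 2 × 675.33 ≈ 1440.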